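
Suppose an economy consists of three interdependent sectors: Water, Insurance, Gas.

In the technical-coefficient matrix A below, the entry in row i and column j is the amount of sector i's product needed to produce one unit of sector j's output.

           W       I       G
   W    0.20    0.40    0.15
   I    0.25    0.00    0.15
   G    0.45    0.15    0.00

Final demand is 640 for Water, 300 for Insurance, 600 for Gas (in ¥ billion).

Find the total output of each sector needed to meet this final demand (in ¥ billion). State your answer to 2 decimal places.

I − A =
  [   0.80    -0.40    -0.15]
  [  -0.25     1.00    -0.15]
  [  -0.45    -0.15     1.00]
Cofactors of I−A, C_ij = (−1)^(i+j)·(minor ij) (rows/columns in the sector order above):
  C_11 = (1.00)(1.00) − (-0.15)(-0.15) = 0.9775
  C_12 = −[(-0.25)(1.00) − (-0.15)(-0.45)] = 0.3175
  C_13 = (-0.25)(-0.15) − (1.00)(-0.45) = 0.4875
  C_21 = −[(-0.40)(1.00) − (-0.15)(-0.15)] = 0.4225
  C_22 = (0.80)(1.00) − (-0.15)(-0.45) = 0.7325
  C_23 = −[(0.80)(-0.15) − (-0.40)(-0.45)] = 0.3000
  C_31 = (-0.40)(-0.15) − (-0.15)(1.00) = 0.2100
  C_32 = −[(0.80)(-0.15) − (-0.15)(-0.25)] = 0.1575
  C_33 = (0.80)(1.00) − (-0.40)(-0.25) = 0.7000
det(I−A) = Σ_j (I−A)_1j·C_1j = (0.80)(0.9775) + (-0.40)(0.3175) + (-0.15)(0.4875) = 0.581875
adj(I−A) = Cᵀ =
  [ 0.9775   0.4225   0.2100]
  [ 0.3175   0.7325   0.1575]
  [ 0.4875   0.3000   0.7000]
(I − A)⁻¹ = adj(I−A) / det(I−A) ≈
  [   1.6799     0.7261     0.3609]
  [   0.5456     1.2589     0.2707]
  [   0.8378     0.5156     1.2030]
x = (I − A)⁻¹ d = adj(I−A)·d / det(I−A), with det(I−A) = 0.581875:
  x_W = (0.9775·640 + 0.4225·300 + 0.2100·600) / 0.581875 = 878.35 / 0.581875 ≈ 1509.52
  x_I = (0.3175·640 + 0.7325·300 + 0.1575·600) / 0.581875 = 517.45 / 0.581875 ≈ 889.28
  x_G = (0.4875·640 + 0.3000·300 + 0.7000·600) / 0.581875 = 822.00 / 0.581875 ≈ 1412.67

x_W = 1509.52, x_I = 889.28, x_G = 1412.67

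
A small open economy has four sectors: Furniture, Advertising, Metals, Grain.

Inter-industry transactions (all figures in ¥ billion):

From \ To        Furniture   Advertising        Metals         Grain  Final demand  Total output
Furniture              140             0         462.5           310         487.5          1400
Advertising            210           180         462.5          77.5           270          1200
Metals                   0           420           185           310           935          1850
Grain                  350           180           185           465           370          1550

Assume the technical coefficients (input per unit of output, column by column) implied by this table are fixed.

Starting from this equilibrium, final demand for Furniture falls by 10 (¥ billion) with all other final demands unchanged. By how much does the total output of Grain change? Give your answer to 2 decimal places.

Δx_G = -5.80

Technical coefficients a_ij = z_ij / X_j:
  a_FF = 140/1400 = 0.10, a_AF = 210/1400 = 0.15, a_MF = 0/1400 = 0.00, a_GF = 350/1400 = 0.25
  a_FA = 0/1200 = 0.00, a_AA = 180/1200 = 0.15, a_MA = 420/1200 = 0.35, a_GA = 180/1200 = 0.15
  a_FM = 462.5/1850 = 0.25, a_AM = 462.5/1850 = 0.25, a_MM = 185/1850 = 0.10, a_GM = 185/1850 = 0.10
  a_FG = 310/1550 = 0.20, a_AG = 77.5/1550 = 0.05, a_MG = 310/1550 = 0.20, a_GG = 465/1550 = 0.30
I − A =
  [   0.90     0.00    -0.25    -0.20]
  [  -0.15     0.85    -0.25    -0.05]
  [   0.00    -0.35     0.90    -0.20]
  [  -0.25    -0.15    -0.10     0.70]
Compute the cofactors C_ij = (−1)^(i+j)·(3×3 minor ij) of I−A; the adjugate is their transpose:
adj(I−A) = Cᵀ =
  [ 0.441250   0.102750   0.171375   0.182375]
  [ 0.115250   0.491500   0.181875   0.120000]
  [ 0.088125   0.230000   0.481750   0.179250]
  [ 0.194875   0.174875   0.169000   0.596625]
det(I−A) = Σ_j (I−A)_1j·C_1j = (0.90)(0.441250) + (0.00)(0.115250) + (-0.25)(0.088125) + (-0.20)(0.194875) = 0.33611875
(I − A)⁻¹ = adj(I−A) / det(I−A) ≈
  [   1.3128     0.3057     0.5099     0.5426]
  [   0.3429     1.4623     0.5411     0.3570]
  [   0.2622     0.6843     1.4333     0.5333]
  [   0.5798     0.5203     0.5028     1.7750]
Δx = (I − A)⁻¹ Δd with Δd having -10 in the Furniture component and 0 elsewhere.
So Δx_G = L_GF · (-10), where L_GF = adj(I−A)_GF / det(I−A) = 0.194875 / 0.33611875.
Δx_G = 0.194875 × (-10) / 0.33611875 = -1.94875 / 0.33611875 ≈ -5.80.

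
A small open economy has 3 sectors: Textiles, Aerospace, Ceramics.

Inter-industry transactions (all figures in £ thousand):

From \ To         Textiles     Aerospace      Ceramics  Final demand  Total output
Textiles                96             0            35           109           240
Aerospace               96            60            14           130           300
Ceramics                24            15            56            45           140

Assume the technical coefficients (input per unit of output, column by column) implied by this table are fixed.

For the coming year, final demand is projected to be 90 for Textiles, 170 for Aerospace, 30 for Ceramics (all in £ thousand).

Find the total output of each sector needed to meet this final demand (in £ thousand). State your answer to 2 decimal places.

x_T = 195.67, x_A = 324.04, x_C = 109.62

Technical coefficients a_ij = z_ij / X_j:
  a_TT = 96/240 = 0.40, a_AT = 96/240 = 0.40, a_CT = 24/240 = 0.10
  a_TA = 0/300 = 0.00, a_AA = 60/300 = 0.20, a_CA = 15/300 = 0.05
  a_TC = 35/140 = 0.25, a_AC = 14/140 = 0.10, a_CC = 56/140 = 0.40
I − A =
  [   0.60     0.00    -0.25]
  [  -0.40     0.80    -0.10]
  [  -0.10    -0.05     0.60]
Cofactors of I−A, C_ij = (−1)^(i+j)·(minor ij) (rows/columns in the sector order above):
  C_11 = (0.80)(0.60) − (-0.10)(-0.05) = 0.4750
  C_12 = −[(-0.40)(0.60) − (-0.10)(-0.10)] = 0.2500
  C_13 = (-0.40)(-0.05) − (0.80)(-0.10) = 0.1000
  C_21 = −[(0.00)(0.60) − (-0.25)(-0.05)] = 0.0125
  C_22 = (0.60)(0.60) − (-0.25)(-0.10) = 0.3350
  C_23 = −[(0.60)(-0.05) − (0.00)(-0.10)] = 0.0300
  C_31 = (0.00)(-0.10) − (-0.25)(0.80) = 0.2000
  C_32 = −[(0.60)(-0.10) − (-0.25)(-0.40)] = 0.1600
  C_33 = (0.60)(0.80) − (0.00)(-0.40) = 0.4800
det(I−A) = Σ_j (I−A)_1j·C_1j = (0.60)(0.4750) + (0.00)(0.2500) + (-0.25)(0.1000) = 0.2600
adj(I−A) = Cᵀ =
  [ 0.4750   0.0125   0.2000]
  [ 0.2500   0.3350   0.1600]
  [ 0.1000   0.0300   0.4800]
(I − A)⁻¹ = adj(I−A) / det(I−A) ≈
  [   1.8269     0.0481     0.7692]
  [   0.9615     1.2885     0.6154]
  [   0.3846     0.1154     1.8462]
x = (I − A)⁻¹ d = adj(I−A)·d / det(I−A), with det(I−A) = 0.2600:
  x_T = (0.4750·90 + 0.0125·170 + 0.2000·30) / 0.2600 = 50.875 / 0.2600 ≈ 195.67
  x_A = (0.2500·90 + 0.3350·170 + 0.1600·30) / 0.2600 = 84.25 / 0.2600 ≈ 324.04
  x_C = (0.1000·90 + 0.0300·170 + 0.4800·30) / 0.2600 = 28.50 / 0.2600 ≈ 109.62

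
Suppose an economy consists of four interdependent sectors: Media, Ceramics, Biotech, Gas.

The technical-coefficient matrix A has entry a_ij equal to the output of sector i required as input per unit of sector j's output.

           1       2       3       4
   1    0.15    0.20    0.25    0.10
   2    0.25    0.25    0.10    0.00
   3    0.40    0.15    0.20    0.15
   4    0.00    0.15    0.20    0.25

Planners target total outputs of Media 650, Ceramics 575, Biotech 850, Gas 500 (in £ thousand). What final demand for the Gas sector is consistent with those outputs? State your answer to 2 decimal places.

I − A =
  [   0.85    -0.20    -0.25    -0.10]
  [  -0.25     0.75    -0.10     0.00]
  [  -0.40    -0.15     0.80    -0.15]
  [   0.00    -0.15    -0.20     0.75]
d = (I − A) x:
  d_1 = (+0.85)·650 + (-0.20)·575 + (-0.25)·850 + (-0.10)·500 = 175.00
  d_2 = (-0.25)·650 + (+0.75)·575 + (-0.10)·850 + (+0.00)·500 = 183.75
  d_3 = (-0.40)·650 + (-0.15)·575 + (+0.80)·850 + (-0.15)·500 = 258.75
  d_4 = (+0.00)·650 + (-0.15)·575 + (-0.20)·850 + (+0.75)·500 = 118.75

d_4 = 118.75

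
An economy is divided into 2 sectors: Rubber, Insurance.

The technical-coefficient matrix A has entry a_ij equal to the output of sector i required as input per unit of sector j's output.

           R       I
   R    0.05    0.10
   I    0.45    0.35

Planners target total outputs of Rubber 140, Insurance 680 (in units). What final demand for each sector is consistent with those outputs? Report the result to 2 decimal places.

I − A =
  [   0.95    -0.10]
  [  -0.45     0.65]
d = (I − A) x:
  d_R = (+0.95)·140 + (-0.10)·680 = 65.00
  d_I = (-0.45)·140 + (+0.65)·680 = 379.00

d_R = 65.00, d_I = 379.00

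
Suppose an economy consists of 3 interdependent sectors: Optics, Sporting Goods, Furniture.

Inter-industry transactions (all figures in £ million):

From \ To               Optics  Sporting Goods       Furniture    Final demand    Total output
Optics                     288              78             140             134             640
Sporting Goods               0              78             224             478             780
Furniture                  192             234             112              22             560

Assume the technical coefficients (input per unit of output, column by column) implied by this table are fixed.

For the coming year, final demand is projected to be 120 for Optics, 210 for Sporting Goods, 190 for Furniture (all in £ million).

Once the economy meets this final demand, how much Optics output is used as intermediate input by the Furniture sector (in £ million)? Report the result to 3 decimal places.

z_13 = 167.066

Technical coefficients a_ij = z_ij / X_j:
  a_11 = 288/640 = 0.45, a_21 = 0/640 = 0.00, a_31 = 192/640 = 0.30
  a_12 = 78/780 = 0.10, a_22 = 78/780 = 0.10, a_32 = 234/780 = 0.30
  a_13 = 140/560 = 0.25, a_23 = 224/560 = 0.40, a_33 = 112/560 = 0.20
I − A =
  [   0.55    -0.10    -0.25]
  [   0.00     0.90    -0.40]
  [  -0.30    -0.30     0.80]
Cofactors of I−A, C_ij = (−1)^(i+j)·(minor ij) (rows/columns in the sector order above):
  C_11 = (0.90)(0.80) − (-0.40)(-0.30) = 0.6000
  C_12 = −[(0.00)(0.80) − (-0.40)(-0.30)] = 0.1200
  C_13 = (0.00)(-0.30) − (0.90)(-0.30) = 0.2700
  C_21 = −[(-0.10)(0.80) − (-0.25)(-0.30)] = 0.1550
  C_22 = (0.55)(0.80) − (-0.25)(-0.30) = 0.3650
  C_23 = −[(0.55)(-0.30) − (-0.10)(-0.30)] = 0.1950
  C_31 = (-0.10)(-0.40) − (-0.25)(0.90) = 0.2650
  C_32 = −[(0.55)(-0.40) − (-0.25)(0.00)] = 0.2200
  C_33 = (0.55)(0.90) − (-0.10)(0.00) = 0.4950
det(I−A) = Σ_j (I−A)_1j·C_1j = (0.55)(0.6000) + (-0.10)(0.1200) + (-0.25)(0.2700) = 0.2505
adj(I−A) = Cᵀ =
  [ 0.6000   0.1550   0.2650]
  [ 0.1200   0.3650   0.2200]
  [ 0.2700   0.1950   0.4950]
(I − A)⁻¹ = adj(I−A) / det(I−A) ≈
  [   2.3952     0.6188     1.0579]
  [   0.4790     1.4571     0.8782]
  [   1.0778     0.7784     1.9760]
First solve x = (I − A)⁻¹ d = adj(I−A)·d / det(I−A); in particular x_3 = (0.2700·120 + 0.1950·210 + 0.4950·190) / 0.2505 = 167.40 / 0.2505 ≈ 668.26347.
Intermediate flow from 1 to 3: z_13 = a_13 · x_3 = 0.25 × 167.40 / 0.2505 = 41.85 / 0.2505 ≈ 167.066.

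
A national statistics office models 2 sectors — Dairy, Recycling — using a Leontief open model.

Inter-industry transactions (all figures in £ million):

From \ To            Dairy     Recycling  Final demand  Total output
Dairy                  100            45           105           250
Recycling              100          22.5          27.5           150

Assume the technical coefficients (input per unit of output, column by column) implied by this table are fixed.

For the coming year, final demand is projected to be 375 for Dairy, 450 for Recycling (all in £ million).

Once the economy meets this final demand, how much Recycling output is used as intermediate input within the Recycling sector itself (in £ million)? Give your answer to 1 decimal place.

z_22 = 161.5

Technical coefficients a_ij = z_ij / X_j:
  a_11 = 100/250 = 0.40, a_21 = 100/250 = 0.40
  a_12 = 45/150 = 0.30, a_22 = 22.5/150 = 0.15
I − A =
  [   0.60    -0.30]
  [  -0.40     0.85]
det(I−A) = (0.60)(0.85) − (-0.30)(-0.40) = 0.3900
adj(I−A) = [[0.85, 0.30], [0.40, 0.60]]
(I − A)⁻¹ = adj(I−A) / det(I−A) ≈
  [   2.1795     0.7692]
  [   1.0256     1.5385]
First solve x = (I − A)⁻¹ d = adj(I−A)·d / det(I−A); in particular x_2 = (0.40·375 + 0.60·450) / 0.3900 = 420.00 / 0.3900 ≈ 1076.923.
Intermediate flow from 2 to 2: z_22 = a_22 · x_2 = 0.15 × 420.00 / 0.3900 = 63.00 / 0.3900 ≈ 161.5.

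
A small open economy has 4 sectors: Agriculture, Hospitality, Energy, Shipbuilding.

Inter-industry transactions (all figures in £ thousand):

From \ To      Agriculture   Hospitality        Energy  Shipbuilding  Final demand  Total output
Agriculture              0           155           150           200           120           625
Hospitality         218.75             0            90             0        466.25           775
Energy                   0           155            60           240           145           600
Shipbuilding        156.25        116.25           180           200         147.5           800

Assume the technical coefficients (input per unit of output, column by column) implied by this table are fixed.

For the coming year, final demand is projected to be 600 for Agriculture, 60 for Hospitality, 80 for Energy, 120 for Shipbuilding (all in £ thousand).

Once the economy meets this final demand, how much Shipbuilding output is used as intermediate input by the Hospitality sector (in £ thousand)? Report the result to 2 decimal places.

z_42 = 71.72

Technical coefficients a_ij = z_ij / X_j:
  a_11 = 0/625 = 0.00, a_21 = 218.75/625 = 0.35, a_31 = 0/625 = 0.00, a_41 = 156.25/625 = 0.25
  a_12 = 155/775 = 0.20, a_22 = 0/775 = 0.00, a_32 = 155/775 = 0.20, a_42 = 116.25/775 = 0.15
  a_13 = 150/600 = 0.25, a_23 = 90/600 = 0.15, a_33 = 60/600 = 0.10, a_43 = 180/600 = 0.30
  a_14 = 200/800 = 0.25, a_24 = 0/800 = 0.00, a_34 = 240/800 = 0.30, a_44 = 200/800 = 0.25
I − A =
  [   1.00    -0.20    -0.25    -0.25]
  [  -0.35     1.00    -0.15     0.00]
  [   0.00    -0.20     0.90    -0.30]
  [  -0.25    -0.15    -0.30     0.75]
Compute the cofactors C_ij = (−1)^(i+j)·(3×3 minor ij) of I−A; the adjugate is their transpose:
adj(I−A) = Cᵀ =
  [ 0.555750   0.214500   0.290625   0.301500]
  [ 0.216000   0.510000   0.195000   0.150000]
  [ 0.143250   0.197500   0.621875   0.296500]
  [ 0.285750   0.252500   0.384625   0.789500]
det(I−A) = Σ_j (I−A)_1j·C_1j = (1.00)(0.555750) + (-0.20)(0.216000) + (-0.25)(0.143250) + (-0.25)(0.285750) = 0.4053
(I − A)⁻¹ = adj(I−A) / det(I−A) ≈
  [   1.3712     0.5292     0.7171     0.7439]
  [   0.5329     1.2583     0.4811     0.3701]
  [   0.3534     0.4873     1.5344     0.7316]
  [   0.7050     0.6230     0.9490     1.9479]
First solve x = (I − A)⁻¹ d = adj(I−A)·d / det(I−A); in particular x_2 = (0.216000·600 + 0.510000·60 + 0.195000·80 + 0.150000·120) / 0.4053 = 193.80 / 0.4053 ≈ 478.1643.
Intermediate flow from 4 to 2: z_42 = a_42 · x_2 = 0.15 × 193.80 / 0.4053 = 29.07 / 0.4053 ≈ 71.72.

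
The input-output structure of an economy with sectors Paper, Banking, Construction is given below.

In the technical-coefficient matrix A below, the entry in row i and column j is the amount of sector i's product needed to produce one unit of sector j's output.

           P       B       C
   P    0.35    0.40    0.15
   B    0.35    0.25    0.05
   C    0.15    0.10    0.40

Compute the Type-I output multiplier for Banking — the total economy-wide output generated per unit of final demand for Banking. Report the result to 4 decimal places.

I − A =
  [   0.65    -0.40    -0.15]
  [  -0.35     0.75    -0.05]
  [  -0.15    -0.10     0.60]
Cofactors of I−A, C_ij = (−1)^(i+j)·(minor ij) (rows/columns in the sector order above):
  C_11 = (0.75)(0.60) − (-0.05)(-0.10) = 0.4450
  C_12 = −[(-0.35)(0.60) − (-0.05)(-0.15)] = 0.2175
  C_13 = (-0.35)(-0.10) − (0.75)(-0.15) = 0.1475
  C_21 = −[(-0.40)(0.60) − (-0.15)(-0.10)] = 0.2550
  C_22 = (0.65)(0.60) − (-0.15)(-0.15) = 0.3675
  C_23 = −[(0.65)(-0.10) − (-0.40)(-0.15)] = 0.1250
  C_31 = (-0.40)(-0.05) − (-0.15)(0.75) = 0.1325
  C_32 = −[(0.65)(-0.05) − (-0.15)(-0.35)] = 0.0850
  C_33 = (0.65)(0.75) − (-0.40)(-0.35) = 0.3475
det(I−A) = Σ_j (I−A)_1j·C_1j = (0.65)(0.4450) + (-0.40)(0.2175) + (-0.15)(0.1475) = 0.180125
adj(I−A) = Cᵀ =
  [ 0.4450   0.2550   0.1325]
  [ 0.2175   0.3675   0.0850]
  [ 0.1475   0.1250   0.3475]
(I − A)⁻¹ = adj(I−A) / det(I−A) ≈
  [   2.47051     1.41568     0.73560]
  [   1.20749     2.04025     0.47189]
  [   0.81888     0.69396     1.92922]
The output multiplier for sector j is the column-j sum of the Leontief inverse (I − A)⁻¹ = adj(I−A) / det(I−A).
Column B of adj(I−A): (0.2550, 0.3675, 0.1250); det(I−A) = 0.180125.
m_B = (0.2550 + 0.3675 + 0.1250) / 0.180125 = 0.7475 / 0.180125 ≈ 4.1499.

m_B = 4.1499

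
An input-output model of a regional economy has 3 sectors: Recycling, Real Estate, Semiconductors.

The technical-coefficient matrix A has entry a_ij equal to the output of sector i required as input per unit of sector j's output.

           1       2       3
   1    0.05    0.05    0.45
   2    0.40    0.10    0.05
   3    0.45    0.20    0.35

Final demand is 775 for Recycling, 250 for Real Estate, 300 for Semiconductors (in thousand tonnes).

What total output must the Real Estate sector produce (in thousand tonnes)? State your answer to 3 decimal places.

x_2 = 1245.520

I − A =
  [   0.95    -0.05    -0.45]
  [  -0.40     0.90    -0.05]
  [  -0.45    -0.20     0.65]
Cofactors of I−A, C_ij = (−1)^(i+j)·(minor ij) (rows/columns in the sector order above):
  C_11 = (0.90)(0.65) − (-0.05)(-0.20) = 0.5750
  C_12 = −[(-0.40)(0.65) − (-0.05)(-0.45)] = 0.2825
  C_13 = (-0.40)(-0.20) − (0.90)(-0.45) = 0.4850
  C_21 = −[(-0.05)(0.65) − (-0.45)(-0.20)] = 0.1225
  C_22 = (0.95)(0.65) − (-0.45)(-0.45) = 0.4150
  C_23 = −[(0.95)(-0.20) − (-0.05)(-0.45)] = 0.2125
  C_31 = (-0.05)(-0.05) − (-0.45)(0.90) = 0.4075
  C_32 = −[(0.95)(-0.05) − (-0.45)(-0.40)] = 0.2275
  C_33 = (0.95)(0.90) − (-0.05)(-0.40) = 0.8350
det(I−A) = Σ_j (I−A)_1j·C_1j = (0.95)(0.5750) + (-0.05)(0.2825) + (-0.45)(0.4850) = 0.313875
adj(I−A) = Cᵀ =
  [ 0.5750   0.1225   0.4075]
  [ 0.2825   0.4150   0.2275]
  [ 0.4850   0.2125   0.8350]
(I − A)⁻¹ = adj(I−A) / det(I−A) ≈
  [   1.8319     0.3903     1.2983]
  [   0.9000     1.3222     0.7248]
  [   1.5452     0.6770     2.6603]
x = (I − A)⁻¹ d = adj(I−A)·d / det(I−A), with det(I−A) = 0.313875:
  x_1 = (0.5750·775 + 0.1225·250 + 0.4075·300) / 0.313875 = 598.50 / 0.313875 ≈ 1906.810
  x_2 = (0.2825·775 + 0.4150·250 + 0.2275·300) / 0.313875 = 390.9375 / 0.313875 ≈ 1245.520
  x_3 = (0.4850·775 + 0.2125·250 + 0.8350·300) / 0.313875 = 679.50 / 0.313875 ≈ 2164.875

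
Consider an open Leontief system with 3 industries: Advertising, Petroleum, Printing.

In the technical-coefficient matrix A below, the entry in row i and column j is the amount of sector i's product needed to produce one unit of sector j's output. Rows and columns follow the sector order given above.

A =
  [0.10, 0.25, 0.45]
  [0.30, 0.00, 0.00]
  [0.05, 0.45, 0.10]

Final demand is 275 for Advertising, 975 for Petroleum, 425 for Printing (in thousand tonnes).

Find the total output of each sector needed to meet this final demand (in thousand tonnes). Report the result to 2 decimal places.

I − A =
  [   0.90    -0.25    -0.45]
  [  -0.30     1.00     0.00]
  [  -0.05    -0.45     0.90]
Cofactors of I−A, C_ij = (−1)^(i+j)·(minor ij) (rows/columns in the sector order above):
  C_11 = (1.00)(0.90) − (0.00)(-0.45) = 0.9000
  C_12 = −[(-0.30)(0.90) − (0.00)(-0.05)] = 0.2700
  C_13 = (-0.30)(-0.45) − (1.00)(-0.05) = 0.1850
  C_21 = −[(-0.25)(0.90) − (-0.45)(-0.45)] = 0.4275
  C_22 = (0.90)(0.90) − (-0.45)(-0.05) = 0.7875
  C_23 = −[(0.90)(-0.45) − (-0.25)(-0.05)] = 0.4175
  C_31 = (-0.25)(0.00) − (-0.45)(1.00) = 0.4500
  C_32 = −[(0.90)(0.00) − (-0.45)(-0.30)] = 0.1350
  C_33 = (0.90)(1.00) − (-0.25)(-0.30) = 0.8250
det(I−A) = Σ_j (I−A)_1j·C_1j = (0.90)(0.9000) + (-0.25)(0.2700) + (-0.45)(0.1850) = 0.65925
adj(I−A) = Cᵀ =
  [ 0.9000   0.4275   0.4500]
  [ 0.2700   0.7875   0.1350]
  [ 0.1850   0.4175   0.8250]
(I − A)⁻¹ = adj(I−A) / det(I−A) ≈
  [   1.3652     0.6485     0.6826]
  [   0.4096     1.1945     0.2048]
  [   0.2806     0.6333     1.2514]
x = (I − A)⁻¹ d = adj(I−A)·d / det(I−A), with det(I−A) = 0.65925:
  x_1 = (0.9000·275 + 0.4275·975 + 0.4500·425) / 0.65925 = 855.5625 / 0.65925 ≈ 1297.78
  x_2 = (0.2700·275 + 0.7875·975 + 0.1350·425) / 0.65925 = 899.4375 / 0.65925 ≈ 1364.33
  x_3 = (0.1850·275 + 0.4175·975 + 0.8250·425) / 0.65925 = 808.5625 / 0.65925 ≈ 1226.49

x_1 = 1297.78, x_2 = 1364.33, x_3 = 1226.49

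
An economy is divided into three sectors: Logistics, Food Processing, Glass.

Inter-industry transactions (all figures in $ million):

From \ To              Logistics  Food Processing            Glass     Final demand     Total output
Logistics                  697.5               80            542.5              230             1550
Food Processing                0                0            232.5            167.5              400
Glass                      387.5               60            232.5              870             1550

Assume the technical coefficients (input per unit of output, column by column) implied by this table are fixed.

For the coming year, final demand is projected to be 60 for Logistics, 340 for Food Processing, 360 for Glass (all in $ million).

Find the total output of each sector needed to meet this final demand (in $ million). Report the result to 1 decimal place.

Technical coefficients a_ij = z_ij / X_j:
  a_11 = 697.5/1550 = 0.45, a_21 = 0/1550 = 0.00, a_31 = 387.5/1550 = 0.25
  a_12 = 80/400 = 0.20, a_22 = 0/400 = 0.00, a_32 = 60/400 = 0.15
  a_13 = 542.5/1550 = 0.35, a_23 = 232.5/1550 = 0.15, a_33 = 232.5/1550 = 0.15
I − A =
  [   0.55    -0.20    -0.35]
  [   0.00     1.00    -0.15]
  [  -0.25    -0.15     0.85]
Cofactors of I−A, C_ij = (−1)^(i+j)·(minor ij) (rows/columns in the sector order above):
  C_11 = (1.00)(0.85) − (-0.15)(-0.15) = 0.8275
  C_12 = −[(0.00)(0.85) − (-0.15)(-0.25)] = 0.0375
  C_13 = (0.00)(-0.15) − (1.00)(-0.25) = 0.2500
  C_21 = −[(-0.20)(0.85) − (-0.35)(-0.15)] = 0.2225
  C_22 = (0.55)(0.85) − (-0.35)(-0.25) = 0.3800
  C_23 = −[(0.55)(-0.15) − (-0.20)(-0.25)] = 0.1325
  C_31 = (-0.20)(-0.15) − (-0.35)(1.00) = 0.3800
  C_32 = −[(0.55)(-0.15) − (-0.35)(0.00)] = 0.0825
  C_33 = (0.55)(1.00) − (-0.20)(0.00) = 0.5500
det(I−A) = Σ_j (I−A)_1j·C_1j = (0.55)(0.8275) + (-0.20)(0.0375) + (-0.35)(0.2500) = 0.360125
adj(I−A) = Cᵀ =
  [ 0.8275   0.2225   0.3800]
  [ 0.0375   0.3800   0.0825]
  [ 0.2500   0.1325   0.5500]
(I − A)⁻¹ = adj(I−A) / det(I−A) ≈
  [   2.2978     0.6178     1.0552]
  [   0.1041     1.0552     0.2291]
  [   0.6942     0.3679     1.5272]
x = (I − A)⁻¹ d = adj(I−A)·d / det(I−A), with det(I−A) = 0.360125:
  x_1 = (0.8275·60 + 0.2225·340 + 0.3800·360) / 0.360125 = 262.10 / 0.360125 ≈ 727.8
  x_2 = (0.0375·60 + 0.3800·340 + 0.0825·360) / 0.360125 = 161.15 / 0.360125 ≈ 447.5
  x_3 = (0.2500·60 + 0.1325·340 + 0.5500·360) / 0.360125 = 258.05 / 0.360125 ≈ 716.6

x_1 = 727.8, x_2 = 447.5, x_3 = 716.6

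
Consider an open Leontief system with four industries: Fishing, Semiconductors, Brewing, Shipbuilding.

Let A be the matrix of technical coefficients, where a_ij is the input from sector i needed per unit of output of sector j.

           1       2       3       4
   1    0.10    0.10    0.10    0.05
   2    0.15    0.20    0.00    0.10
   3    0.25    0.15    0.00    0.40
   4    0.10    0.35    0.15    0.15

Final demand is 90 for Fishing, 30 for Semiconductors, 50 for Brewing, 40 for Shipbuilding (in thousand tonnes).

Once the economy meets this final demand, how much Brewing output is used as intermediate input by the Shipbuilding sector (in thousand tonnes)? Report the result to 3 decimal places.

z_34 = 47.681

I − A =
  [   0.90    -0.10    -0.10    -0.05]
  [  -0.15     0.80     0.00    -0.10]
  [  -0.25    -0.15     1.00    -0.40]
  [  -0.10    -0.35    -0.15     0.85]
Compute the cofactors C_ij = (−1)^(i+j)·(3×3 minor ij) of I−A; the adjugate is their transpose:
adj(I−A) = Cᵀ =
  [ 0.594750   0.124375   0.072000   0.083500]
  [ 0.132250   0.678875   0.028375   0.101000]
  [ 0.234875   0.269625   0.560125   0.309125]
  [ 0.165875   0.341750   0.119000   0.682750]
det(I−A) = Σ_j (I−A)_1j·C_1j = (0.90)(0.594750) + (-0.10)(0.132250) + (-0.10)(0.234875) + (-0.05)(0.165875) = 0.49026875
(I − A)⁻¹ = adj(I−A) / det(I−A) ≈
  [   1.2131     0.2537     0.1469     0.1703]
  [   0.2698     1.3847     0.0579     0.2060]
  [   0.4791     0.5500     1.1425     0.6305]
  [   0.3383     0.6971     0.2427     1.3926]
First solve x = (I − A)⁻¹ d = adj(I−A)·d / det(I−A); in particular x_4 = (0.165875·90 + 0.341750·30 + 0.119000·50 + 0.682750·40) / 0.49026875 = 58.44125 / 0.49026875 ≈ 119.20248.
Intermediate flow from 3 to 4: z_34 = a_34 · x_4 = 0.40 × 58.44125 / 0.49026875 = 23.3765 / 0.49026875 ≈ 47.681.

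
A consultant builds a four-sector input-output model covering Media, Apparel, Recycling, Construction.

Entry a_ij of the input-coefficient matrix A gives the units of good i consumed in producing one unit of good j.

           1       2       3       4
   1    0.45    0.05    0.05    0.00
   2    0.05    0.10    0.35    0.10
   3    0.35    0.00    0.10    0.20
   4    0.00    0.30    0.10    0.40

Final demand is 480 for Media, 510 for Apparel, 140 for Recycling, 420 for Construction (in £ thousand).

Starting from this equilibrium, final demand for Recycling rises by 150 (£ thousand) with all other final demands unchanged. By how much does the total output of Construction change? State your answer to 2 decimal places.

Δx_4 = 74.56

I − A =
  [   0.55    -0.05    -0.05     0.00]
  [  -0.05     0.90    -0.35    -0.10]
  [  -0.35     0.00     0.90    -0.20]
  [   0.00    -0.30    -0.10     0.60]
Compute the cofactors C_ij = (−1)^(i+j)·(3×3 minor ij) of I−A; the adjugate is their transpose:
adj(I−A) = Cᵀ =
  [ 0.420000   0.029000   0.036500   0.017000]
  [ 0.103000   0.275500   0.122500   0.086750]
  [ 0.181500   0.043500   0.279000   0.100250]
  [ 0.081750   0.145000   0.107750   0.421375]
det(I−A) = Σ_j (I−A)_1j·C_1j = (0.55)(0.420000) + (-0.05)(0.103000) + (-0.05)(0.181500) + (0.00)(0.081750) = 0.216775
(I − A)⁻¹ = adj(I−A) / det(I−A) ≈
  [   1.9375     0.1338     0.1684     0.0784]
  [   0.4751     1.2709     0.5651     0.4002]
  [   0.8373     0.2007     1.2870     0.4625]
  [   0.3771     0.6689     0.4971     1.9438]
Δx = (I − A)⁻¹ Δd with Δd having +150 in the Recycling component and 0 elsewhere.
So Δx_4 = L_43 · (+150), where L_43 = adj(I−A)_43 / det(I−A) = 0.107750 / 0.216775.
Δx_4 = 0.107750 × (+150) / 0.216775 = 16.1625 / 0.216775 ≈ 74.56.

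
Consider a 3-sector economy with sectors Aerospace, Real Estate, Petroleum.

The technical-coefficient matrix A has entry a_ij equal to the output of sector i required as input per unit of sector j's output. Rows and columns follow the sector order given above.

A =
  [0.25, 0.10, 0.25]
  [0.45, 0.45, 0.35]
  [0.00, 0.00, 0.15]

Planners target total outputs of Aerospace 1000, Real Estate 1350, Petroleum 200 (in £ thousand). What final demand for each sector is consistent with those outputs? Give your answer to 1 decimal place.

I − A =
  [   0.75    -0.10    -0.25]
  [  -0.45     0.55    -0.35]
  [   0.00     0.00     0.85]
d = (I − A) x:
  d_1 = (+0.75)·1000 + (-0.10)·1350 + (-0.25)·200 = 565.0
  d_2 = (-0.45)·1000 + (+0.55)·1350 + (-0.35)·200 = 222.5
  d_3 = (+0.00)·1000 + (+0.00)·1350 + (+0.85)·200 = 170.0

d_1 = 565.0, d_2 = 222.5, d_3 = 170.0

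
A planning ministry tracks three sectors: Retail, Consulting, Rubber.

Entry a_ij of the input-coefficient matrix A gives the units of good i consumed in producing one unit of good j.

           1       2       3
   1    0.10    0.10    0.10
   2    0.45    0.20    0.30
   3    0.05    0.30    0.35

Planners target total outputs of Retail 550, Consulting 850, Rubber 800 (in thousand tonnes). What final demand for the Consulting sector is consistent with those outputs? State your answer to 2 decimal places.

I − A =
  [   0.90    -0.10    -0.10]
  [  -0.45     0.80    -0.30]
  [  -0.05    -0.30     0.65]
d = (I − A) x:
  d_1 = (+0.90)·550 + (-0.10)·850 + (-0.10)·800 = 330.00
  d_2 = (-0.45)·550 + (+0.80)·850 + (-0.30)·800 = 192.50
  d_3 = (-0.05)·550 + (-0.30)·850 + (+0.65)·800 = 237.50

d_2 = 192.50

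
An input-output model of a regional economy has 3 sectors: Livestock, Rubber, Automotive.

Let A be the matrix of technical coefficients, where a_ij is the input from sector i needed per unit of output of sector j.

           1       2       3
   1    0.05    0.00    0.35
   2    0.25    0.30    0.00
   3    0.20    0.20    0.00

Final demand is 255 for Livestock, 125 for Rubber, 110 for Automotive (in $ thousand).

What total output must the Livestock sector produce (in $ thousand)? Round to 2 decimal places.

x_1 = 357.89

I − A =
  [   0.95     0.00    -0.35]
  [  -0.25     0.70     0.00]
  [  -0.20    -0.20     1.00]
Cofactors of I−A, C_ij = (−1)^(i+j)·(minor ij) (rows/columns in the sector order above):
  C_11 = (0.70)(1.00) − (0.00)(-0.20) = 0.7000
  C_12 = −[(-0.25)(1.00) − (0.00)(-0.20)] = 0.2500
  C_13 = (-0.25)(-0.20) − (0.70)(-0.20) = 0.1900
  C_21 = −[(0.00)(1.00) − (-0.35)(-0.20)] = 0.0700
  C_22 = (0.95)(1.00) − (-0.35)(-0.20) = 0.8800
  C_23 = −[(0.95)(-0.20) − (0.00)(-0.20)] = 0.1900
  C_31 = (0.00)(0.00) − (-0.35)(0.70) = 0.2450
  C_32 = −[(0.95)(0.00) − (-0.35)(-0.25)] = 0.0875
  C_33 = (0.95)(0.70) − (0.00)(-0.25) = 0.6650
det(I−A) = Σ_j (I−A)_1j·C_1j = (0.95)(0.7000) + (0.00)(0.2500) + (-0.35)(0.1900) = 0.5985
adj(I−A) = Cᵀ =
  [ 0.7000   0.0700   0.2450]
  [ 0.2500   0.8800   0.0875]
  [ 0.1900   0.1900   0.6650]
(I − A)⁻¹ = adj(I−A) / det(I−A) ≈
  [   1.1696     0.1170     0.4094]
  [   0.4177     1.4703     0.1462]
  [   0.3175     0.3175     1.1111]
x = (I − A)⁻¹ d = adj(I−A)·d / det(I−A), with det(I−A) = 0.5985:
  x_1 = (0.7000·255 + 0.0700·125 + 0.2450·110) / 0.5985 = 214.20 / 0.5985 ≈ 357.89
  x_2 = (0.2500·255 + 0.8800·125 + 0.0875·110) / 0.5985 = 183.375 / 0.5985 ≈ 306.39
  x_3 = (0.1900·255 + 0.1900·125 + 0.6650·110) / 0.5985 = 145.35 / 0.5985 ≈ 242.86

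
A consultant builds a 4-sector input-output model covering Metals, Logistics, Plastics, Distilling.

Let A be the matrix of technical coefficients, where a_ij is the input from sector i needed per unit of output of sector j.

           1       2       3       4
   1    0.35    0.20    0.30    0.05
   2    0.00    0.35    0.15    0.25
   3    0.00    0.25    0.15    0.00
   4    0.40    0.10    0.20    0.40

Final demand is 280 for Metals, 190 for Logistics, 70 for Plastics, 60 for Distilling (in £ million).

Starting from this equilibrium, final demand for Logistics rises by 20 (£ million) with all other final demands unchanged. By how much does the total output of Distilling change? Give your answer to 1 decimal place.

I − A =
  [   0.65    -0.20    -0.30    -0.05]
  [   0.00     0.65    -0.15    -0.25]
  [   0.00    -0.25     0.85     0.00]
  [  -0.40    -0.10    -0.20     0.60]
Compute the cofactors C_ij = (−1)^(i+j)·(3×3 minor ij) of I−A; the adjugate is their transpose:
adj(I−A) = Cᵀ =
  [ 0.275250   0.153750   0.144750   0.087000]
  [ 0.085000   0.314500   0.118000   0.138125]
  [ 0.025000   0.092500   0.204250   0.040625]
  [ 0.206000   0.185750   0.184250   0.334750]
det(I−A) = Σ_j (I−A)_1j·C_1j = (0.65)(0.275250) + (-0.20)(0.085000) + (-0.30)(0.025000) + (-0.05)(0.206000) = 0.1441125
(I − A)⁻¹ = adj(I−A) / det(I−A) ≈
  [   1.9100     1.0669     1.0044     0.6037]
  [   0.5898     2.1823     0.8188     0.9585]
  [   0.1735     0.6419     1.4173     0.2819]
  [   1.4294     1.2889     1.2785     2.3228]
Δx = (I − A)⁻¹ Δd with Δd having +20 in the Logistics component and 0 elsewhere.
So Δx_4 = L_42 · (+20), where L_42 = adj(I−A)_42 / det(I−A) = 0.185750 / 0.1441125.
Δx_4 = 0.185750 × (+20) / 0.1441125 = 3.715 / 0.1441125 ≈ 25.8.

Δx_4 = 25.8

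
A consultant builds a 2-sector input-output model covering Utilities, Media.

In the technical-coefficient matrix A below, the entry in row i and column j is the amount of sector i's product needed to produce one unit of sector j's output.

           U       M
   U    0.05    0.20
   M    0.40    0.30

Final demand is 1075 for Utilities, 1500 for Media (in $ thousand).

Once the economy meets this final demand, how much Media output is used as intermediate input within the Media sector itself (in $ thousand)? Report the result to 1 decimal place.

I − A =
  [   0.95    -0.20]
  [  -0.40     0.70]
det(I−A) = (0.95)(0.70) − (-0.20)(-0.40) = 0.5850
adj(I−A) = [[0.70, 0.20], [0.40, 0.95]]
(I − A)⁻¹ = adj(I−A) / det(I−A) ≈
  [   1.1966     0.3419]
  [   0.6838     1.6239]
First solve x = (I − A)⁻¹ d = adj(I−A)·d / det(I−A); in particular x_M = (0.40·1075 + 0.95·1500) / 0.5850 = 1855.00 / 0.5850 ≈ 3170.940.
Intermediate flow from M to M: z_MM = a_MM · x_M = 0.30 × 1855.00 / 0.5850 = 556.50 / 0.5850 ≈ 951.3.

z_MM = 951.3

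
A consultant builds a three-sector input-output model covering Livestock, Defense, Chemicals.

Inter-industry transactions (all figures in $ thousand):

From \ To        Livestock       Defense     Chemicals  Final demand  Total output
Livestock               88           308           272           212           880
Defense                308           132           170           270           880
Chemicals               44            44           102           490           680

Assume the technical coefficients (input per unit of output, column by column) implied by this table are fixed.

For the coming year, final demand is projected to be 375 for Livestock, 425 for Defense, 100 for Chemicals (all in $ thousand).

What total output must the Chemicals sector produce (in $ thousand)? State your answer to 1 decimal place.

x_C = 223.7

Technical coefficients a_ij = z_ij / X_j:
  a_LL = 88/880 = 0.10, a_DL = 308/880 = 0.35, a_CL = 44/880 = 0.05
  a_LD = 308/880 = 0.35, a_DD = 132/880 = 0.15, a_CD = 44/880 = 0.05
  a_LC = 272/680 = 0.40, a_DC = 170/680 = 0.25, a_CC = 102/680 = 0.15
I − A =
  [   0.90    -0.35    -0.40]
  [  -0.35     0.85    -0.25]
  [  -0.05    -0.05     0.85]
Cofactors of I−A, C_ij = (−1)^(i+j)·(minor ij) (rows/columns in the sector order above):
  C_11 = (0.85)(0.85) − (-0.25)(-0.05) = 0.7100
  C_12 = −[(-0.35)(0.85) − (-0.25)(-0.05)] = 0.3100
  C_13 = (-0.35)(-0.05) − (0.85)(-0.05) = 0.0600
  C_21 = −[(-0.35)(0.85) − (-0.40)(-0.05)] = 0.3175
  C_22 = (0.90)(0.85) − (-0.40)(-0.05) = 0.7450
  C_23 = −[(0.90)(-0.05) − (-0.35)(-0.05)] = 0.0625
  C_31 = (-0.35)(-0.25) − (-0.40)(0.85) = 0.4275
  C_32 = −[(0.90)(-0.25) − (-0.40)(-0.35)] = 0.3650
  C_33 = (0.90)(0.85) − (-0.35)(-0.35) = 0.6425
det(I−A) = Σ_j (I−A)_1j·C_1j = (0.90)(0.7100) + (-0.35)(0.3100) + (-0.40)(0.0600) = 0.5065
adj(I−A) = Cᵀ =
  [ 0.7100   0.3175   0.4275]
  [ 0.3100   0.7450   0.3650]
  [ 0.0600   0.0625   0.6425]
(I − A)⁻¹ = adj(I−A) / det(I−A) ≈
  [   1.4018     0.6269     0.8440]
  [   0.6120     1.4709     0.7206]
  [   0.1185     0.1234     1.2685]
x = (I − A)⁻¹ d = adj(I−A)·d / det(I−A), with det(I−A) = 0.5065:
  x_L = (0.7100·375 + 0.3175·425 + 0.4275·100) / 0.5065 = 443.9375 / 0.5065 ≈ 876.5
  x_D = (0.3100·375 + 0.7450·425 + 0.3650·100) / 0.5065 = 469.375 / 0.5065 ≈ 926.7
  x_C = (0.0600·375 + 0.0625·425 + 0.6425·100) / 0.5065 = 113.3125 / 0.5065 ≈ 223.7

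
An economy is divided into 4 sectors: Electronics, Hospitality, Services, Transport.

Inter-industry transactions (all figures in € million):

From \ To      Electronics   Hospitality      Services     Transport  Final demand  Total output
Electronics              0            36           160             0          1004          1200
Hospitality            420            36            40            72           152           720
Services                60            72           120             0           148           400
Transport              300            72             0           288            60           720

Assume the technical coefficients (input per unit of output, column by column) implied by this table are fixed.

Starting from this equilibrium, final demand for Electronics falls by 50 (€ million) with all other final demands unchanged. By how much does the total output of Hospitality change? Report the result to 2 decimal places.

Δx_2 = -23.46

Technical coefficients a_ij = z_ij / X_j:
  a_11 = 0/1200 = 0.00, a_21 = 420/1200 = 0.35, a_31 = 60/1200 = 0.05, a_41 = 300/1200 = 0.25
  a_12 = 36/720 = 0.05, a_22 = 36/720 = 0.05, a_32 = 72/720 = 0.10, a_42 = 72/720 = 0.10
  a_13 = 160/400 = 0.40, a_23 = 40/400 = 0.10, a_33 = 120/400 = 0.30, a_43 = 0/400 = 0.00
  a_14 = 0/720 = 0.00, a_24 = 72/720 = 0.10, a_34 = 0/720 = 0.00, a_44 = 288/720 = 0.40
I − A =
  [   1.00    -0.05    -0.40     0.00]
  [  -0.35     0.95    -0.10    -0.10]
  [  -0.05    -0.10     0.70     0.00]
  [  -0.25    -0.10     0.00     0.60]
Compute the cofactors C_ij = (−1)^(i+j)·(3×3 minor ij) of I−A; the adjugate is their transpose:
adj(I−A) = Cᵀ =
  [ 0.38600   0.04500   0.22700   0.00750]
  [ 0.16750   0.40800   0.15400   0.06800]
  [ 0.05150   0.06150   0.54825   0.01025]
  [ 0.18875   0.08675   0.12025   0.60950]
det(I−A) = Σ_j (I−A)_1j·C_1j = (1.00)(0.38600) + (-0.05)(0.16750) + (-0.40)(0.05150) + (0.00)(0.18875) = 0.357025
(I − A)⁻¹ = adj(I−A) / det(I−A) ≈
  [   1.0812     0.1260     0.6358     0.0210]
  [   0.4692     1.1428     0.4313     0.1905]
  [   0.1442     0.1723     1.5356     0.0287]
  [   0.5287     0.2430     0.3368     1.7072]
Δx = (I − A)⁻¹ Δd with Δd having -50 in the Electronics component and 0 elsewhere.
So Δx_2 = L_21 · (-50), where L_21 = adj(I−A)_21 / det(I−A) = 0.16750 / 0.357025.
Δx_2 = 0.16750 × (-50) / 0.357025 = -8.375 / 0.357025 ≈ -23.46.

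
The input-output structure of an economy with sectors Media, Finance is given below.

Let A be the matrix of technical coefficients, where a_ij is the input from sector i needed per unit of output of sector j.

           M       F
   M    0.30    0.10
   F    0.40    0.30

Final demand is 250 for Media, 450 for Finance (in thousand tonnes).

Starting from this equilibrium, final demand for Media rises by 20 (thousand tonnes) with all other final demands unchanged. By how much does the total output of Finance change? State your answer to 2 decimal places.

Δx_F = 17.78

I − A =
  [   0.70    -0.10]
  [  -0.40     0.70]
det(I−A) = (0.70)(0.70) − (-0.10)(-0.40) = 0.4500
adj(I−A) = [[0.70, 0.10], [0.40, 0.70]]
(I − A)⁻¹ = adj(I−A) / det(I−A) ≈
  [   1.5556     0.2222]
  [   0.8889     1.5556]
Δx = (I − A)⁻¹ Δd with Δd having +20 in the Media component and 0 elsewhere.
So Δx_F = L_FM · (+20), where L_FM = adj(I−A)_FM / det(I−A) = 0.40 / 0.4500.
Δx_F = 0.40 × (+20) / 0.4500 = 8.00 / 0.4500 ≈ 17.78.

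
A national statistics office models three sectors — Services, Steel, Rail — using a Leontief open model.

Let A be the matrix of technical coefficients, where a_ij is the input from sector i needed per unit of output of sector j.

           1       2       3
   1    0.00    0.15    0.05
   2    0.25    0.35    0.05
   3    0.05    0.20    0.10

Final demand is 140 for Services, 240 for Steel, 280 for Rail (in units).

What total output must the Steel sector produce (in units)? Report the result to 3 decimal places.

x_2 = 493.246

I − A =
  [   1.00    -0.15    -0.05]
  [  -0.25     0.65    -0.05]
  [  -0.05    -0.20     0.90]
Cofactors of I−A, C_ij = (−1)^(i+j)·(minor ij) (rows/columns in the sector order above):
  C_11 = (0.65)(0.90) − (-0.05)(-0.20) = 0.5750
  C_12 = −[(-0.25)(0.90) − (-0.05)(-0.05)] = 0.2275
  C_13 = (-0.25)(-0.20) − (0.65)(-0.05) = 0.0825
  C_21 = −[(-0.15)(0.90) − (-0.05)(-0.20)] = 0.1450
  C_22 = (1.00)(0.90) − (-0.05)(-0.05) = 0.8975
  C_23 = −[(1.00)(-0.20) − (-0.15)(-0.05)] = 0.2075
  C_31 = (-0.15)(-0.05) − (-0.05)(0.65) = 0.0400
  C_32 = −[(1.00)(-0.05) − (-0.05)(-0.25)] = 0.0625
  C_33 = (1.00)(0.65) − (-0.15)(-0.25) = 0.6125
det(I−A) = Σ_j (I−A)_1j·C_1j = (1.00)(0.5750) + (-0.15)(0.2275) + (-0.05)(0.0825) = 0.53675
adj(I−A) = Cᵀ =
  [ 0.5750   0.1450   0.0400]
  [ 0.2275   0.8975   0.0625]
  [ 0.0825   0.2075   0.6125]
(I − A)⁻¹ = adj(I−A) / det(I−A) ≈
  [   1.0713     0.2701     0.0745]
  [   0.4238     1.6721     0.1164]
  [   0.1537     0.3866     1.1411]
x = (I − A)⁻¹ d = adj(I−A)·d / det(I−A), with det(I−A) = 0.53675:
  x_1 = (0.5750·140 + 0.1450·240 + 0.0400·280) / 0.53675 = 126.50 / 0.53675 ≈ 235.678
  x_2 = (0.2275·140 + 0.8975·240 + 0.0625·280) / 0.53675 = 264.75 / 0.53675 ≈ 493.246
  x_3 = (0.0825·140 + 0.2075·240 + 0.6125·280) / 0.53675 = 232.85 / 0.53675 ≈ 433.815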